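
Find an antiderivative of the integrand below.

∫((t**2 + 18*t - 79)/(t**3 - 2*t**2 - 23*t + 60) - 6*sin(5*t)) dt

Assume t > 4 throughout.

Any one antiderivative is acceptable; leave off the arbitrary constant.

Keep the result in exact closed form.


Answer: log(t - 4) + 2*log(t - 3) - 2*log(t + 5) + 6*cos(5*t)/5.


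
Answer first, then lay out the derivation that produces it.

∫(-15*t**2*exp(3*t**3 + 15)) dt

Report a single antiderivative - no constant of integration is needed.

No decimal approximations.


The answer is -5*exp(3*t**3 + 15)/3.
Step 1. Substitute u = t**3 + 5, turning ∫(-15*t**2*exp(3*t**3 + 15)) dt into ∫(-5*exp(3*u)) du: now ∫(-5*exp(3*u)) du.
Step 2. Evaluate the standard form: now -5*exp(3*u)/3.
Step 3. Substitute back u = t**3 + 5: now -5*exp(3*t**3 + 15)/3.
Answer: -5*exp(3*t**3 + 15)/3.


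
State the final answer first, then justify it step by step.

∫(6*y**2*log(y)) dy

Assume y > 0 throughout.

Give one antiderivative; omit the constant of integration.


The answer is 2*y**3*log(y) - 2*y**3/3.
Step 1. Integrate ∫(6*y**2*log(y)) dy by parts with u = log(y), dv = (6*y**2) dy, so v = 2*y**3 [assuming y > 0]: now 2*y**3*log(y) + ∫(-2*y**2) dy.
Step 2. Evaluate the standard form: now 2*y**3*log(y) - 2*y**3/3.
Answer: 2*y**3*log(y) - 2*y**3/3.


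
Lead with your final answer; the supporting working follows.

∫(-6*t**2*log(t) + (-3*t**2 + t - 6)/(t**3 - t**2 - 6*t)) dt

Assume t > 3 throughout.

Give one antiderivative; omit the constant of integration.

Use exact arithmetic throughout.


The answer is -2*t**3*log(t) + 2*t**3/3 + log(t) - 2*log(t - 3) - 2*log(t + 2).
Step 1. Rewrite: now ∫(-6*t**2*log(t)) dt + ∫((-3*t**2 + t - 6)/(t**3 - t**2 - 6*t)) dt.
Step 2. Decompose ∫((-3*t**2 + t - 6)/(t**3 - t**2 - 6*t)) dt by partial fractions, (-3*t**2 + t - 6)/(t**3 - t**2 - 6*t) = -2/(t + 2) - 2/(t - 3) + 1/t: now ∫(1/t) dt + ∫(-6*t**2*log(t)) dt + ∫(-2/(t - 3)) dt + ∫(-2/(t + 2)) dt.
Step 3. Evaluate the standard form [assuming t > 3]: now -2*log(t - 3) + ∫(1/t) dt + ∫(-6*t**2*log(t)) dt + ∫(-2/(t + 2)) dt.
Step 4. Evaluate the standard form [assuming t > -2]: now -2*log(t - 3) - 2*log(t + 2) + ∫(1/t) dt + ∫(-6*t**2*log(t)) dt.
Step 5. Evaluate the standard form [assuming t > 0]: now log(t) - 2*log(t - 3) - 2*log(t + 2) + ∫(-6*t**2*log(t)) dt.
Step 6. Integrate ∫(-6*t**2*log(t)) dt by parts with u = log(t), dv = (-6*t**2) dt, so v = -2*t**3 [assuming t > 0]: now -2*t**3*log(t) + log(t) - 2*log(t - 3) - 2*log(t + 2) + ∫(2*t**2) dt.
Step 7. Evaluate the standard form: now -2*t**3*log(t) + 2*t**3/3 + log(t) - 2*log(t - 3) - 2*log(t + 2).
Answer: -2*t**3*log(t) + 2*t**3/3 + log(t) - 2*log(t - 3) - 2*log(t + 2).


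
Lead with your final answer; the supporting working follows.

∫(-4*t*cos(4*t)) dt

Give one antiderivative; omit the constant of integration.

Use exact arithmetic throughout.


The answer is -t*sin(4*t) - cos(4*t)/4.
Step 1. Integrate ∫(-4*t*cos(4*t)) dt by parts with u = t, dv = (-4*cos(4*t)) dt, so v = -sin(4*t): now -t*sin(4*t) + ∫(sin(4*t)) dt.
Step 2. Evaluate the standard form: now -t*sin(4*t) - cos(4*t)/4.
Answer: -t*sin(4*t) - cos(4*t)/4.


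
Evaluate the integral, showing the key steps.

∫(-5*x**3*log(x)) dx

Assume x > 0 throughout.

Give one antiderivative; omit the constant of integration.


Step 1. Integrate ∫(-5*x**3*log(x)) dx by parts with u = log(x), dv = (-5*x**3) dx, so v = -5*x**4/4 [assuming x > 0]: now -5*x**4*log(x)/4 + ∫(5*x**3/4) dx.
Step 2. Evaluate the standard form: now -5*x**4*log(x)/4 + 5*x**4/16.
Answer: -5*x**4*log(x)/4 + 5*x**4/16.


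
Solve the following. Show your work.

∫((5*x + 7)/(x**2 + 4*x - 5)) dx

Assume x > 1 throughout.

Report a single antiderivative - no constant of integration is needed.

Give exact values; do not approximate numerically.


Step 1. Decompose ∫((5*x + 7)/(x**2 + 4*x - 5)) dx by partial fractions, (5*x + 7)/(x**2 + 4*x - 5) = 3/(x + 5) + 2/(x - 1): now ∫(2/(x - 1)) dx + ∫(3/(x + 5)) dx.
Step 2. Evaluate the standard form [assuming x > -5]: now 3*log(x + 5) + ∫(2/(x - 1)) dx.
Step 3. Evaluate the standard form [assuming x > 1]: now 2*log(x - 1) + 3*log(x + 5).
Answer: 2*log(x - 1) + 3*log(x + 5).


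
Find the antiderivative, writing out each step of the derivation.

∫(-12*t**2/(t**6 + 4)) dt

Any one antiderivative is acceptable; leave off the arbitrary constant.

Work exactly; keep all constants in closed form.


Step 1. Substitute u = t**3, turning ∫(-12*t**2/(t**6 + 4)) dt into ∫(-4/(u**2 + 4)) du: now ∫(-4/(u**2 + 4)) du.
Step 2. Evaluate the standard form: now -2*atan(u/2).
Step 3. Substitute back u = t**3: now -2*atan(t**3/2).
Answer: -2*atan(t**3/2).


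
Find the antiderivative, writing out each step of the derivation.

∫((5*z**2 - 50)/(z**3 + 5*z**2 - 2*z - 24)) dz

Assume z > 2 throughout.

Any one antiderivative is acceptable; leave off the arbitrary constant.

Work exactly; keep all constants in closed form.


Step 1. Decompose ∫((5*z**2 - 50)/(z**3 + 5*z**2 - 2*z - 24)) dz by partial fractions, (5*z**2 - 50)/(z**3 + 5*z**2 - 2*z - 24) = 5/(z + 4) + 1/(z + 3) - 1/(z - 2): now ∫(-1/(z - 2)) dz + ∫(1/(z + 3)) dz + ∫(5/(z + 4)) dz.
Step 2. Evaluate the standard form [assuming z > 2]: now -log(z - 2) + ∫(1/(z + 3)) dz + ∫(5/(z + 4)) dz.
Step 3. Evaluate the standard form [assuming z > -4]: now -log(z - 2) + 5*log(z + 4) + ∫(1/(z + 3)) dz.
Step 4. Evaluate the standard form [assuming z > -3]: now -log(z - 2) + log(z + 3) + 5*log(z + 4).
Answer: -log(z - 2) + log(z + 3) + 5*log(z + 4).


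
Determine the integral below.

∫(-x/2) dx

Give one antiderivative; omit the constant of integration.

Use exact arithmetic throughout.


Answer: -x**2/4.


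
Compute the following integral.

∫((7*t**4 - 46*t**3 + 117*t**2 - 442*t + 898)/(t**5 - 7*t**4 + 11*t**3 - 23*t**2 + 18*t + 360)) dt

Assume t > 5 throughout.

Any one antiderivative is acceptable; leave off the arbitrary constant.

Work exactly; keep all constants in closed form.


Answer: log(t - 5) + log(t - 4) + 5*log(t + 2) + 4*atan(t/3)/3.


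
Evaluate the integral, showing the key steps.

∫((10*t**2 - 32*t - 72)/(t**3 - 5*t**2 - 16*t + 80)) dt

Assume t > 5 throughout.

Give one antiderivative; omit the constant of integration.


Step 1. Decompose ∫((10*t**2 - 32*t - 72)/(t**3 - 5*t**2 - 16*t + 80)) dt by partial fractions, (10*t**2 - 32*t - 72)/(t**3 - 5*t**2 - 16*t + 80) = 3/(t + 4) + 5/(t - 4) + 2/(t - 5): now ∫(2/(t - 5)) dt + ∫(5/(t - 4)) dt + ∫(3/(t + 4)) dt.
Step 2. Evaluate the standard form [assuming t > 5]: now 2*log(t - 5) + ∫(5/(t - 4)) dt + ∫(3/(t + 4)) dt.
Step 3. Evaluate the standard form [assuming t > 4]: now 2*log(t - 5) + 5*log(t - 4) + ∫(3/(t + 4)) dt.
Step 4. Evaluate the standard form [assuming t > -4]: now 2*log(t - 5) + 5*log(t - 4) + 3*log(t + 4).
Answer: 2*log(t - 5) + 5*log(t - 4) + 3*log(t + 4).


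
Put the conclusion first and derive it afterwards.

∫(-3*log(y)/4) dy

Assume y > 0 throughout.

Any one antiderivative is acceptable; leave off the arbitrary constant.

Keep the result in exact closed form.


The answer is -3*y*log(y)/4 + 3*y/4.
Step 1. Integrate ∫(-3*log(y)/4) dy by parts with u = log(y), dv = (-3/4) dy, so v = -3*y/4 [assuming y > 0]: now -3*y*log(y)/4 + ∫(3/4) dy.
Step 2. Evaluate the standard form: now -3*y*log(y)/4 + 3*y/4.
Answer: -3*y*log(y)/4 + 3*y/4.


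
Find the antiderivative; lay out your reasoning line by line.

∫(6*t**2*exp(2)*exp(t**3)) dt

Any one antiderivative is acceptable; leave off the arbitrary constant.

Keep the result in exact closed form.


Step 1. Substitute u = t**3 + 2, turning ∫(6*t**2*exp(2)*exp(t**3)) dt into ∫(2*exp(u)) du: now ∫(2*exp(u)) du.
Step 2. Evaluate the standard form: now 2*exp(u).
Step 3. Substitute back u = t**3 + 2: now 2*exp(t**3 + 2).
Answer: 2*exp(t**3 + 2).


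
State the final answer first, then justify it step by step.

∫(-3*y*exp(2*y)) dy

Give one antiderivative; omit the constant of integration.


The answer is -3*y*exp(2*y)/2 + 3*exp(2*y)/4.
Step 1. Integrate ∫(-3*y*exp(2*y)) dy by parts with u = y, dv = (-3*exp(2*y)) dy, so v = -3*exp(2*y)/2: now -3*y*exp(2*y)/2 + ∫(3*exp(2*y)/2) dy.
Step 2. Evaluate the standard form: now -3*y*exp(2*y)/2 + 3*exp(2*y)/4.
Answer: -3*y*exp(2*y)/2 + 3*exp(2*y)/4.


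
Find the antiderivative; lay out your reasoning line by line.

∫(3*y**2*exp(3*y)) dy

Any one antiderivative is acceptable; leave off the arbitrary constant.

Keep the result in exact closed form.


Step 1. Integrate ∫(3*y**2*exp(3*y)) dy by parts with u = y**2, dv = (3*exp(3*y)) dy, so v = exp(3*y): now y**2*exp(3*y) + ∫(-2*y*exp(3*y)) dy.
Step 2. Integrate ∫(-2*y*exp(3*y)) dy by parts with u = y, dv = (-2*exp(3*y)) dy, so v = -2*exp(3*y)/3: now y**2*exp(3*y) - 2*y*exp(3*y)/3 + ∫(2*exp(3*y)/3) dy.
Step 3. Evaluate the standard form: now y**2*exp(3*y) - 2*y*exp(3*y)/3 + 2*exp(3*y)/9.
Answer: y**2*exp(3*y) - 2*y*exp(3*y)/3 + 2*exp(3*y)/9.


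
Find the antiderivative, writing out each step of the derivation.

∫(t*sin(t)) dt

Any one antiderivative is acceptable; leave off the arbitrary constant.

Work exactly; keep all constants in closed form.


Step 1. Integrate ∫(t*sin(t)) dt by parts with u = t, dv = (sin(t)) dt, so v = -cos(t): now -t*cos(t) + ∫(cos(t)) dt.
Step 2. Evaluate the standard form: now -t*cos(t) + sin(t).
Answer: -t*cos(t) + sin(t).


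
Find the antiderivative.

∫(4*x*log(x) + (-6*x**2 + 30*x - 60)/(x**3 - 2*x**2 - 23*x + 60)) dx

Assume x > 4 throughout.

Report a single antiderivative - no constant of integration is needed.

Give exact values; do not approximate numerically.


Answer: 2*x**2*log(x) - x**2 - 4*log(x - 4) + 3*log(x - 3) - 5*log(x + 5).


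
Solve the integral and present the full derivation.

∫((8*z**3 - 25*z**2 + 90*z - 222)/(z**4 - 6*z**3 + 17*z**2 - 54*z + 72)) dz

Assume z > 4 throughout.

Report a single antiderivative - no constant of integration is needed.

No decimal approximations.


Step 1. Decompose ∫((8*z**3 - 25*z**2 + 90*z - 222)/(z**4 - 6*z**3 + 17*z**2 - 54*z + 72)) dz by partial fractions, (8*z**3 - 25*z**2 + 90*z - 222)/(z**4 - 6*z**3 + 17*z**2 - 54*z + 72) = -3/(z**2 + 9) + 3/(z - 2) + 5/(z - 4): now ∫(5/(z - 4)) dz + ∫(3/(z - 2)) dz + ∫(-3/(z**2 + 9)) dz.
Step 2. Evaluate the standard form [assuming z > 4]: now 5*log(z - 4) + ∫(3/(z - 2)) dz + ∫(-3/(z**2 + 9)) dz.
Step 3. Evaluate the standard form [assuming z > 2]: now 5*log(z - 4) + 3*log(z - 2) + ∫(-3/(z**2 + 9)) dz.
Step 4. Evaluate the standard form: now 5*log(z - 4) + 3*log(z - 2) - atan(z/3).
Answer: 5*log(z - 4) + 3*log(z - 2) - atan(z/3).


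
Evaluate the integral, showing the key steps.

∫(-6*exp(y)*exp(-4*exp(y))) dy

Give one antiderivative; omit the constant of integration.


Step 1. Substitute u = exp(y), turning ∫(-6*exp(y)*exp(-4*exp(y))) dy into ∫(-6*exp(-4*u)) du: now ∫(-6*exp(-4*u)) du.
Step 2. Evaluate the standard form: now 3*exp(-4*u)/2.
Step 3. Substitute back u = exp(y): now 3*exp(-4*exp(y))/2.
Answer: 3*exp(-4*exp(y))/2.


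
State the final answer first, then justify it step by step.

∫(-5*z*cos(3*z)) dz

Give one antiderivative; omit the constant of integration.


The answer is -5*z*sin(3*z)/3 - 5*cos(3*z)/9.
Step 1. Integrate ∫(-5*z*cos(3*z)) dz by parts with u = z, dv = (-5*cos(3*z)) dz, so v = -5*sin(3*z)/3: now -5*z*sin(3*z)/3 + ∫(5*sin(3*z)/3) dz.
Step 2. Evaluate the standard form: now -5*z*sin(3*z)/3 - 5*cos(3*z)/9.
Answer: -5*z*sin(3*z)/3 - 5*cos(3*z)/9.


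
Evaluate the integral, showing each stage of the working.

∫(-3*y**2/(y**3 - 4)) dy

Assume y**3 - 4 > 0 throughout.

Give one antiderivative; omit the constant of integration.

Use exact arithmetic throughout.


Step 1. Substitute u = y**3 - 4, turning ∫(-3*y**2/(y**3 - 4)) dy into ∫(-1/u) du: now ∫(-1/u) du.
Step 2. Evaluate the standard form [assuming u > 0]: now -log(u).
Step 3. Substitute back u = y**3 - 4: now -log(y**3 - 4).
Answer: -log(y**3 - 4).


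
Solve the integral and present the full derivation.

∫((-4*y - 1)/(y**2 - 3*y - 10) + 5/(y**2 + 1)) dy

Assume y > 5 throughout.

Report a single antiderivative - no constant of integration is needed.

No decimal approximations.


Step 1. Rewrite: now ∫((-4*y - 1)/(y**2 - 3*y - 10)) dy + ∫(5/(y**2 + 1)) dy.
Step 2. Decompose ∫((-4*y - 1)/(y**2 - 3*y - 10)) dy by partial fractions, (-4*y - 1)/(y**2 - 3*y - 10) = -1/(y + 2) - 3/(y - 5): now ∫(-3/(y - 5)) dy + ∫(-1/(y + 2)) dy + ∫(5/(y**2 + 1)) dy.
Step 3. Evaluate the standard form [assuming y > -2]: now -log(y + 2) + ∫(-3/(y - 5)) dy + ∫(5/(y**2 + 1)) dy.
Step 4. Evaluate the standard form [assuming y > 5]: now -3*log(y - 5) - log(y + 2) + ∫(5/(y**2 + 1)) dy.
Step 5. Evaluate the standard form: now -3*log(y - 5) - log(y + 2) + 5*atan(y).
Answer: -3*log(y - 5) - log(y + 2) + 5*atan(y).


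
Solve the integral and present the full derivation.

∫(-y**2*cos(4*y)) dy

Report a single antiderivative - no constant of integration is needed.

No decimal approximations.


Step 1. Integrate ∫(-y**2*cos(4*y)) dy by parts with u = y**2, dv = (-cos(4*y)) dy, so v = -sin(4*y)/4: now -y**2*sin(4*y)/4 + ∫(y*sin(4*y)/2) dy.
Step 2. Integrate ∫(y*sin(4*y)/2) dy by parts with u = y, dv = (sin(4*y)/2) dy, so v = -cos(4*y)/8: now -y**2*sin(4*y)/4 - y*cos(4*y)/8 + ∫(cos(4*y)/8) dy.
Step 3. Evaluate the standard form: now -y**2*sin(4*y)/4 - y*cos(4*y)/8 + sin(4*y)/32.
Answer: -y**2*sin(4*y)/4 - y*cos(4*y)/8 + sin(4*y)/32.


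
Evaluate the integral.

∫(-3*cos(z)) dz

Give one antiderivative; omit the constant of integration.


Answer: -3*sin(z).


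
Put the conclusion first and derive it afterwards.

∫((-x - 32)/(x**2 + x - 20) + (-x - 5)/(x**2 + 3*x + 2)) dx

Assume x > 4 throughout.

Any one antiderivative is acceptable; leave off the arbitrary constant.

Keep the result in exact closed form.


The answer is -4*log(x - 4) - 4*log(x + 1) + 3*log(x + 2) + 3*log(x + 5).
Step 1. Rewrite: now ∫((-x - 32)/(x**2 + x - 20)) dx + ∫((-x - 5)/(x**2 + 3*x + 2)) dx.
Step 2. Decompose ∫((-x - 5)/(x**2 + 3*x + 2)) dx by partial fractions, (-x - 5)/(x**2 + 3*x + 2) = 3/(x + 2) - 4/(x + 1): now ∫((-x - 32)/(x**2 + x - 20)) dx + ∫(-4/(x + 1)) dx + ∫(3/(x + 2)) dx.
Step 3. Evaluate the standard form [assuming x > -1]: now -4*log(x + 1) + ∫((-x - 32)/(x**2 + x - 20)) dx + ∫(3/(x + 2)) dx.
Step 4. Evaluate the standard form [assuming x > -2]: now -4*log(x + 1) + 3*log(x + 2) + ∫((-x - 32)/(x**2 + x - 20)) dx.
Step 5. Decompose ∫((-x - 32)/(x**2 + x - 20)) dx by partial fractions, (-x - 32)/(x**2 + x - 20) = 3/(x + 5) - 4/(x - 4): now -4*log(x + 1) + 3*log(x + 2) + ∫(-4/(x - 4)) dx + ∫(3/(x + 5)) dx.
Step 6. Evaluate the standard form [assuming x > -5]: now -4*log(x + 1) + 3*log(x + 2) + 3*log(x + 5) + ∫(-4/(x - 4)) dx.
Step 7. Evaluate the standard form [assuming x > 4]: now -4*log(x - 4) - 4*log(x + 1) + 3*log(x + 2) + 3*log(x + 5).
Answer: -4*log(x - 4) - 4*log(x + 1) + 3*log(x + 2) + 3*log(x + 5).


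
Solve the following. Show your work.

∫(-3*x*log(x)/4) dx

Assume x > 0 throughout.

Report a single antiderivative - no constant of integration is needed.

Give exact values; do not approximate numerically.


Step 1. Integrate ∫(-3*x*log(x)/4) dx by parts with u = log(x), dv = (-3*x/4) dx, so v = -3*x**2/8 [assuming x > 0]: now -3*x**2*log(x)/8 + ∫(3*x/8) dx.
Step 2. Evaluate the standard form: now -3*x**2*log(x)/8 + 3*x**2/16.
Answer: -3*x**2*log(x)/8 + 3*x**2/16.


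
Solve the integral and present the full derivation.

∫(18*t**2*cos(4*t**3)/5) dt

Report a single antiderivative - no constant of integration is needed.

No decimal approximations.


Step 1. Substitute u = t**3, turning ∫(18*t**2*cos(4*t**3)/5) dt into ∫(6*cos(4*u)/5) du: now ∫(6*cos(4*u)/5) du.
Step 2. Evaluate the standard form: now 3*sin(4*u)/10.
Step 3. Substitute back u = t**3: now 3*sin(4*t**3)/10.
Answer: 3*sin(4*t**3)/10.


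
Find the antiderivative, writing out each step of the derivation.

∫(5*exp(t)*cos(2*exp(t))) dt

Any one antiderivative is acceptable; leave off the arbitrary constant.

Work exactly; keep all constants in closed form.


Step 1. Substitute u = exp(t), turning ∫(5*exp(t)*cos(2*exp(t))) dt into ∫(5*cos(2*u)) du: now ∫(5*cos(2*u)) du.
Step 2. Evaluate the standard form: now 5*sin(2*u)/2.
Step 3. Substitute back u = exp(t): now 5*sin(2*exp(t))/2.
Answer: 5*sin(2*exp(t))/2.


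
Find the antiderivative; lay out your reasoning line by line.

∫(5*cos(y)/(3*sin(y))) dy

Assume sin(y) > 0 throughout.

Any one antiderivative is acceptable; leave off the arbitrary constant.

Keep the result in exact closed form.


Step 1. Substitute u = sin(y), turning ∫(5*cos(y)/(3*sin(y))) dy into ∫(5/(3*u)) du: now ∫(5/(3*u)) du.
Step 2. Evaluate the standard form [assuming u > 0]: now 5*log(u)/3.
Step 3. Substitute back u = sin(y): now 5*log(sin(y))/3.
Answer: 5*log(sin(y))/3.


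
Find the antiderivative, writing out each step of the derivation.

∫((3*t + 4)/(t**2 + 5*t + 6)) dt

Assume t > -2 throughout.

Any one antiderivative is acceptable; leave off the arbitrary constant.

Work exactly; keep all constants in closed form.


Step 1. Decompose ∫((3*t + 4)/(t**2 + 5*t + 6)) dt by partial fractions, (3*t + 4)/(t**2 + 5*t + 6) = 5/(t + 3) - 2/(t + 2): now ∫(-2/(t + 2)) dt + ∫(5/(t + 3)) dt.
Step 2. Evaluate the standard form [assuming t > -3]: now 5*log(t + 3) + ∫(-2/(t + 2)) dt.
Step 3. Evaluate the standard form [assuming t > -2]: now -2*log(t + 2) + 5*log(t + 3).
Answer: -2*log(t + 2) + 5*log(t + 3).


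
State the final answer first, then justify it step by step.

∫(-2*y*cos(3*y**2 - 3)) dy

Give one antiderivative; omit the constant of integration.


The answer is -sin(3*y**2 - 3)/3.
Step 1. Substitute u = y**2 - 1, turning ∫(-2*y*cos(3*y**2 - 3)) dy into ∫(-cos(3*u)) du: now ∫(-cos(3*u)) du.
Step 2. Evaluate the standard form: now -sin(3*u)/3.
Step 3. Substitute back u = y**2 - 1: now -sin(3*y**2 - 3)/3.
Answer: -sin(3*y**2 - 3)/3.


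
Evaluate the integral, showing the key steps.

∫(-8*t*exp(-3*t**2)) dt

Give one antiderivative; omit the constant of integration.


Step 1. Substitute u = t**2, turning ∫(-8*t*exp(-3*t**2)) dt into ∫(-4*exp(-3*u)) du: now ∫(-4*exp(-3*u)) du.
Step 2. Evaluate the standard form: now 4*exp(-3*u)/3.
Step 3. Substitute back u = t**2: now 4*exp(-3*t**2)/3.
Answer: 4*exp(-3*t**2)/3.


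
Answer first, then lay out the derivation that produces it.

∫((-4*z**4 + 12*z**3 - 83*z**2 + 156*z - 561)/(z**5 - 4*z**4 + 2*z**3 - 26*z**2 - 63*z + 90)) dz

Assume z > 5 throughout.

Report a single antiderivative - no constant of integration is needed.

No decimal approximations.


The answer is -3*log(z - 5) + 4*log(z - 1) - 5*log(z + 2) - atan(z/3).
Step 1. Decompose ∫((-4*z**4 + 12*z**3 - 83*z**2 + 156*z - 561)/(z**5 - 4*z**4 + 2*z**3 - 26*z**2 - 63*z + 90)) dz by partial fractions, (-4*z**4 + 12*z**3 - 83*z**2 + 156*z - 561)/(z**5 - 4*z**4 + 2*z**3 - 26*z**2 - 63*z + 90) = -3/(z**2 + 9) - 5/(z + 2) + 4/(z - 1) - 3/(z - 5): now ∫(-3/(z - 5)) dz + ∫(4/(z - 1)) dz + ∫(-5/(z + 2)) dz + ∫(-3/(z**2 + 9)) dz.
Step 2. Evaluate the standard form [assuming z > 5]: now -3*log(z - 5) + ∫(4/(z - 1)) dz + ∫(-5/(z + 2)) dz + ∫(-3/(z**2 + 9)) dz.
Step 3. Evaluate the standard form [assuming z > 1]: now -3*log(z - 5) + 4*log(z - 1) + ∫(-5/(z + 2)) dz + ∫(-3/(z**2 + 9)) dz.
Step 4. Evaluate the standard form [assuming z > -2]: now -3*log(z - 5) + 4*log(z - 1) - 5*log(z + 2) + ∫(-3/(z**2 + 9)) dz.
Step 5. Evaluate the standard form: now -3*log(z - 5) + 4*log(z - 1) - 5*log(z + 2) - atan(z/3).
Answer: -3*log(z - 5) + 4*log(z - 1) - 5*log(z + 2) - atan(z/3).


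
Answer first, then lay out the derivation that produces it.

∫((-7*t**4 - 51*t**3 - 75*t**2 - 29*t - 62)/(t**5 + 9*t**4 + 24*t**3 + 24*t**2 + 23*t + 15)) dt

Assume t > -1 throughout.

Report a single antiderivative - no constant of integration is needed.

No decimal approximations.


The answer is -4*log(t + 1) - 4*log(t + 3) + log(t + 5) + atan(t).
Step 1. Decompose ∫((-7*t**4 - 51*t**3 - 75*t**2 - 29*t - 62)/(t**5 + 9*t**4 + 24*t**3 + 24*t**2 + 23*t + 15)) dt by partial fractions, (-7*t**4 - 51*t**3 - 75*t**2 - 29*t - 62)/(t**5 + 9*t**4 + 24*t**3 + 24*t**2 + 23*t + 15) = 1/(t**2 + 1) + 1/(t + 5) - 4/(t + 3) - 4/(t + 1): now ∫(-4/(t + 1)) dt + ∫(-4/(t + 3)) dt + ∫(1/(t + 5)) dt + ∫(1/(t**2 + 1)) dt.
Step 2. Evaluate the standard form [assuming t > -3]: now -4*log(t + 3) + ∫(-4/(t + 1)) dt + ∫(1/(t + 5)) dt + ∫(1/(t**2 + 1)) dt.
Step 3. Evaluate the standard form [assuming t > -5]: now -4*log(t + 3) + log(t + 5) + ∫(-4/(t + 1)) dt + ∫(1/(t**2 + 1)) dt.
Step 4. Evaluate the standard form [assuming t > -1]: now -4*log(t + 1) - 4*log(t + 3) + log(t + 5) + ∫(1/(t**2 + 1)) dt.
Step 5. Evaluate the standard form: now -4*log(t + 1) - 4*log(t + 3) + log(t + 5) + atan(t).
Answer: -4*log(t + 1) - 4*log(t + 3) + log(t + 5) + atan(t).


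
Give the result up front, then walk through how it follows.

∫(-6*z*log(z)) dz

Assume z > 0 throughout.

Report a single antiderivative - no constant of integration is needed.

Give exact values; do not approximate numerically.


The answer is -3*z**2*log(z) + 3*z**2/2.
Step 1. Integrate ∫(-6*z*log(z)) dz by parts with u = log(z), dv = (-6*z) dz, so v = -3*z**2 [assuming z > 0]: now -3*z**2*log(z) + ∫(3*z) dz.
Step 2. Evaluate the standard form: now -3*z**2*log(z) + 3*z**2/2.
Answer: -3*z**2*log(z) + 3*z**2/2.


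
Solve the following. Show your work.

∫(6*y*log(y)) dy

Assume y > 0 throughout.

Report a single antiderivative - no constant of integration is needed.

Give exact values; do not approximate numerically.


Step 1. Integrate ∫(6*y*log(y)) dy by parts with u = log(y), dv = (6*y) dy, so v = 3*y**2 [assuming y > 0]: now 3*y**2*log(y) + ∫(-3*y) dy.
Step 2. Evaluate the standard form: now 3*y**2*log(y) - 3*y**2/2.
Answer: 3*y**2*log(y) - 3*y**2/2.


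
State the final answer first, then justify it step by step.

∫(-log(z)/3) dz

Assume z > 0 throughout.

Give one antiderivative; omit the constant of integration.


The answer is -z*log(z)/3 + z/3.
Step 1. Integrate ∫(-log(z)/3) dz by parts with u = log(z), dv = (-1/3) dz, so v = -z/3 [assuming z > 0]: now -z*log(z)/3 + ∫(1/3) dz.
Step 2. Evaluate the standard form: now -z*log(z)/3 + z/3.
Answer: -z*log(z)/3 + z/3.


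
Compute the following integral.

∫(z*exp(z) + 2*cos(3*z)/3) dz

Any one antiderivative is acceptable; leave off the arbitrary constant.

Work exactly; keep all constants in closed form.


Answer: z*exp(z) - exp(z) + 2*sin(3*z)/9.


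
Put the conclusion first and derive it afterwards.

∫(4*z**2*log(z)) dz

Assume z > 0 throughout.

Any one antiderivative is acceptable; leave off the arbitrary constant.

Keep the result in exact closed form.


The answer is 4*z**3*log(z)/3 - 4*z**3/9.
Step 1. Integrate ∫(4*z**2*log(z)) dz by parts with u = log(z), dv = (4*z**2) dz, so v = 4*z**3/3 [assuming z > 0]: now 4*z**3*log(z)/3 + ∫(-4*z**2/3) dz.
Step 2. Evaluate the standard form: now 4*z**3*log(z)/3 - 4*z**3/9.
Answer: 4*z**3*log(z)/3 - 4*z**3/9.


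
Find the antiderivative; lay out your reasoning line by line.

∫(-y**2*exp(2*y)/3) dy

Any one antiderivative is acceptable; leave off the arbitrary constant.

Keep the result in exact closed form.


Step 1. Integrate ∫(-y**2*exp(2*y)/3) dy by parts with u = y**2, dv = (-exp(2*y)/3) dy, so v = -exp(2*y)/6: now -y**2*exp(2*y)/6 + ∫(y*exp(2*y)/3) dy.
Step 2. Integrate ∫(y*exp(2*y)/3) dy by parts with u = y, dv = (exp(2*y)/3) dy, so v = exp(2*y)/6: now -y**2*exp(2*y)/6 + y*exp(2*y)/6 + ∫(-exp(2*y)/6) dy.
Step 3. Evaluate the standard form: now -y**2*exp(2*y)/6 + y*exp(2*y)/6 - exp(2*y)/12.
Answer: -y**2*exp(2*y)/6 + y*exp(2*y)/6 - exp(2*y)/12.


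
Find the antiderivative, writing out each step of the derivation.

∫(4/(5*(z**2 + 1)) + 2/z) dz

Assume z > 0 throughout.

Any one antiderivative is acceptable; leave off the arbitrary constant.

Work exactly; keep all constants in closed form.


Step 1. Rewrite: now ∫(2/z) dz + ∫(4/(5*(z**2 + 1))) dz.
Step 2. Evaluate the standard form [assuming z > 0]: now 2*log(z) + ∫(4/(5*(z**2 + 1))) dz.
Step 3. Evaluate the standard form: now 2*log(z) + 4*atan(z)/5.
Answer: 2*log(z) + 4*atan(z)/5.


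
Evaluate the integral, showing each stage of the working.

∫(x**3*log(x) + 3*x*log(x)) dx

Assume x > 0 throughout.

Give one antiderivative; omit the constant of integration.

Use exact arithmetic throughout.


Step 1. Rewrite: now ∫(3*x*log(x)) dx + ∫(x**3*log(x)) dx.
Step 2. Integrate ∫(x**3*log(x)) dx by parts with u = log(x), dv = (x**3) dx, so v = x**4/4 [assuming x > 0]: now x**4*log(x)/4 + ∫(-x**3/4) dx + ∫(3*x*log(x)) dx.
Step 3. Evaluate the standard form: now x**4*log(x)/4 - x**4/16 + ∫(3*x*log(x)) dx.
Step 4. Integrate ∫(3*x*log(x)) dx by parts with u = log(x), dv = (3*x) dx, so v = 3*x**2/2 [assuming x > 0]: now x**4*log(x)/4 - x**4/16 + 3*x**2*log(x)/2 + ∫(-3*x/2) dx.
Step 5. Evaluate the standard form: now x**4*log(x)/4 - x**4/16 + 3*x**2*log(x)/2 - 3*x**2/4.
Answer: x**4*log(x)/4 - x**4/16 + 3*x**2*log(x)/2 - 3*x**2/4.


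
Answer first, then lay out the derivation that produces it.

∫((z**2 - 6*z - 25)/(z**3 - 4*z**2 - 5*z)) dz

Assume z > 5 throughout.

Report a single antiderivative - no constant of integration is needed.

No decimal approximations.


The answer is 5*log(z) - log(z - 5) - 3*log(z + 1).
Step 1. Decompose ∫((z**2 - 6*z - 25)/(z**3 - 4*z**2 - 5*z)) dz by partial fractions, (z**2 - 6*z - 25)/(z**3 - 4*z**2 - 5*z) = -3/(z + 1) - 1/(z - 5) + 5/z: now ∫(5/z) dz + ∫(-1/(z - 5)) dz + ∫(-3/(z + 1)) dz.
Step 2. Evaluate the standard form [assuming z > 0]: now 5*log(z) + ∫(-1/(z - 5)) dz + ∫(-3/(z + 1)) dz.
Step 3. Evaluate the standard form [assuming z > 5]: now 5*log(z) - log(z - 5) + ∫(-3/(z + 1)) dz.
Step 4. Evaluate the standard form [assuming z > -1]: now 5*log(z) - log(z - 5) - 3*log(z + 1).
Answer: 5*log(z) - log(z - 5) - 3*log(z + 1).


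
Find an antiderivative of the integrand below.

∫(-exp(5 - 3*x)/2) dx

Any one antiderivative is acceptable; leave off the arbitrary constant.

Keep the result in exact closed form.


Answer: exp(5 - 3*x)/6.


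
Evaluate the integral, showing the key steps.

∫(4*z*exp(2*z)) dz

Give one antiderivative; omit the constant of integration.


Step 1. Integrate ∫(4*z*exp(2*z)) dz by parts with u = z, dv = (4*exp(2*z)) dz, so v = 2*exp(2*z): now 2*z*exp(2*z) + ∫(-2*exp(2*z)) dz.
Step 2. Evaluate the standard form: now 2*z*exp(2*z) - exp(2*z).
Answer: 2*z*exp(2*z) - exp(2*z).


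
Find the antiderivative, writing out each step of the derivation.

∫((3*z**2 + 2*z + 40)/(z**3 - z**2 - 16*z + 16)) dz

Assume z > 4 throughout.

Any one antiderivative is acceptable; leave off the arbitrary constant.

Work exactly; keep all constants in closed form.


Step 1. Decompose ∫((3*z**2 + 2*z + 40)/(z**3 - z**2 - 16*z + 16)) dz by partial fractions, (3*z**2 + 2*z + 40)/(z**3 - z**2 - 16*z + 16) = 2/(z + 4) - 3/(z - 1) + 4/(z - 4): now ∫(4/(z - 4)) dz + ∫(-3/(z - 1)) dz + ∫(2/(z + 4)) dz.
Step 2. Evaluate the standard form [assuming z > 1]: now -3*log(z - 1) + ∫(4/(z - 4)) dz + ∫(2/(z + 4)) dz.
Step 3. Evaluate the standard form [assuming z > 4]: now 4*log(z - 4) - 3*log(z - 1) + ∫(2/(z + 4)) dz.
Step 4. Evaluate the standard form [assuming z > -4]: now 4*log(z - 4) - 3*log(z - 1) + 2*log(z + 4).
Answer: 4*log(z - 4) - 3*log(z - 1) + 2*log(z + 4).


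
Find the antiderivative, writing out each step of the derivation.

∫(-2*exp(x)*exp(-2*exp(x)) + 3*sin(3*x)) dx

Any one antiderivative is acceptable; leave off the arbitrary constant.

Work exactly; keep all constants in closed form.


Step 1. Rewrite: now ∫(-2*exp(x)*exp(-2*exp(x))) dx + ∫(3*sin(3*x)) dx.
Step 2. Evaluate the standard form: now -cos(3*x) + ∫(-2*exp(x)*exp(-2*exp(x))) dx.
Step 3. Substitute u = exp(x), turning ∫(-2*exp(x)*exp(-2*exp(x))) dx into ∫(-2*exp(-2*u)) du: now -cos(3*x) + ∫(-2*exp(-2*u)) du.
Step 4. Evaluate the standard form: now -cos(3*x) + exp(-2*u).
Step 5. Substitute back u = exp(x): now -cos(3*x) + exp(-2*exp(x)).
Answer: -cos(3*x) + exp(-2*exp(x)).


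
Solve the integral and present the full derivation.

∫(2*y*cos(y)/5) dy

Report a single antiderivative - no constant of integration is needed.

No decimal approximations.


Step 1. Integrate ∫(2*y*cos(y)/5) dy by parts with u = y, dv = (2*cos(y)/5) dy, so v = 2*sin(y)/5: now 2*y*sin(y)/5 + ∫(-2*sin(y)/5) dy.
Step 2. Evaluate the standard form: now 2*y*sin(y)/5 + 2*cos(y)/5.
Answer: 2*y*sin(y)/5 + 2*cos(y)/5.


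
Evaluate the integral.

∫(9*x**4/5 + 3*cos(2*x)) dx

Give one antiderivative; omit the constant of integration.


Answer: 9*x**5/25 + 3*sin(2*x)/2.


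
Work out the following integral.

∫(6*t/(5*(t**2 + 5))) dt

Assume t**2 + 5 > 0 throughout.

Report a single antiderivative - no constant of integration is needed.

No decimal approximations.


Answer: 3*log(t**2 + 5)/5.


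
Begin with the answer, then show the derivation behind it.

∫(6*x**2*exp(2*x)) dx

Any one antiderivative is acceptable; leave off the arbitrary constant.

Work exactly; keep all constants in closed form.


The answer is 3*x**2*exp(2*x) - 3*x*exp(2*x) + 3*exp(2*x)/2.
Step 1. Integrate ∫(6*x**2*exp(2*x)) dx by parts with u = x**2, dv = (6*exp(2*x)) dx, so v = 3*exp(2*x): now 3*x**2*exp(2*x) + ∫(-6*x*exp(2*x)) dx.
Step 2. Integrate ∫(-6*x*exp(2*x)) dx by parts with u = x, dv = (-6*exp(2*x)) dx, so v = -3*exp(2*x): now 3*x**2*exp(2*x) - 3*x*exp(2*x) + ∫(3*exp(2*x)) dx.
Step 3. Evaluate the standard form: now 3*x**2*exp(2*x) - 3*x*exp(2*x) + 3*exp(2*x)/2.
Answer: 3*x**2*exp(2*x) - 3*x*exp(2*x) + 3*exp(2*x)/2.


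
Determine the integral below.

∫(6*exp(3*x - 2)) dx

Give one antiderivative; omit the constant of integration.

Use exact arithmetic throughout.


Answer: 2*exp(3*x - 2).


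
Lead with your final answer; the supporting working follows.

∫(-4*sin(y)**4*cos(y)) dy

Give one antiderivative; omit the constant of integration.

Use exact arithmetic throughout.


The answer is -4*sin(y)**5/5.
Step 1. Substitute u = sin(y), turning ∫(-4*sin(y)**4*cos(y)) dy into ∫(-4*u**4) du: now ∫(-4*u**4) du.
Step 2. Evaluate the standard form: now -4*u**5/5.
Step 3. Substitute back u = sin(y): now -4*sin(y)**5/5.
Answer: -4*sin(y)**5/5.


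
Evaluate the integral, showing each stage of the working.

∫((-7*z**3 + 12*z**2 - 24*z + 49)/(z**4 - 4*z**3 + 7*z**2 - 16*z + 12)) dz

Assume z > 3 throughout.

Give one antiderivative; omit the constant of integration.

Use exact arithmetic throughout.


Step 1. Decompose ∫((-7*z**3 + 12*z**2 - 24*z + 49)/(z**4 - 4*z**3 + 7*z**2 - 16*z + 12)) dz by partial fractions, (-7*z**3 + 12*z**2 - 24*z + 49)/(z**4 - 4*z**3 + 7*z**2 - 16*z + 12) = -1/(z**2 + 4) - 3/(z - 1) - 4/(z - 3): now ∫(-4/(z - 3)) dz + ∫(-3/(z - 1)) dz + ∫(-1/(z**2 + 4)) dz.
Step 2. Evaluate the standard form [assuming z > 3]: now -4*log(z - 3) + ∫(-3/(z - 1)) dz + ∫(-1/(z**2 + 4)) dz.
Step 3. Evaluate the standard form [assuming z > 1]: now -4*log(z - 3) - 3*log(z - 1) + ∫(-1/(z**2 + 4)) dz.
Step 4. Evaluate the standard form: now -4*log(z - 3) - 3*log(z - 1) - atan(z/2)/2.
Answer: -4*log(z - 3) - 3*log(z - 1) - atan(z/2)/2.


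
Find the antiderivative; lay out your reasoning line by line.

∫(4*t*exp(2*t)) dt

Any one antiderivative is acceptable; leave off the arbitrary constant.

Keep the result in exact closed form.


Step 1. Integrate ∫(4*t*exp(2*t)) dt by parts with u = t, dv = (4*exp(2*t)) dt, so v = 2*exp(2*t): now 2*t*exp(2*t) + ∫(-2*exp(2*t)) dt.
Step 2. Evaluate the standard form: now 2*t*exp(2*t) - exp(2*t).
Answer: 2*t*exp(2*t) - exp(2*t).


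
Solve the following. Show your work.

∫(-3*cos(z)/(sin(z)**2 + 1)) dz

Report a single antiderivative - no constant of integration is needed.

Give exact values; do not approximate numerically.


Step 1. Substitute u = sin(z), turning ∫(-3*cos(z)/(sin(z)**2 + 1)) dz into ∫(-3/(u**2 + 1)) du: now ∫(-3/(u**2 + 1)) du.
Step 2. Evaluate the standard form: now -3*atan(u).
Step 3. Substitute back u = sin(z): now -3*atan(sin(z)).
Answer: -3*atan(sin(z)).


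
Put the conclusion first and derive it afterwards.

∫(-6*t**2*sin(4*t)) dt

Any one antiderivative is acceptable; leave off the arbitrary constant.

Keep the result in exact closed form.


The answer is 3*t**2*cos(4*t)/2 - 3*t*sin(4*t)/4 - 3*cos(4*t)/16.
Step 1. Integrate ∫(-6*t**2*sin(4*t)) dt by parts with u = t**2, dv = (-6*sin(4*t)) dt, so v = 3*cos(4*t)/2: now 3*t**2*cos(4*t)/2 + ∫(-3*t*cos(4*t)) dt.
Step 2. Integrate ∫(-3*t*cos(4*t)) dt by parts with u = t, dv = (-3*cos(4*t)) dt, so v = -3*sin(4*t)/4: now 3*t**2*cos(4*t)/2 - 3*t*sin(4*t)/4 + ∫(3*sin(4*t)/4) dt.
Step 3. Evaluate the standard form: now 3*t**2*cos(4*t)/2 - 3*t*sin(4*t)/4 - 3*cos(4*t)/16.
Answer: 3*t**2*cos(4*t)/2 - 3*t*sin(4*t)/4 - 3*cos(4*t)/16.


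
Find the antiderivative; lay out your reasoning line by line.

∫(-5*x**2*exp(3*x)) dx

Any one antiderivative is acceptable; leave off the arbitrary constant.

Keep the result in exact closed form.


Step 1. Integrate ∫(-5*x**2*exp(3*x)) dx by parts with u = x**2, dv = (-5*exp(3*x)) dx, so v = -5*exp(3*x)/3: now -5*x**2*exp(3*x)/3 + ∫(10*x*exp(3*x)/3) dx.
Step 2. Integrate ∫(10*x*exp(3*x)/3) dx by parts with u = x, dv = (10*exp(3*x)/3) dx, so v = 10*exp(3*x)/9: now -5*x**2*exp(3*x)/3 + 10*x*exp(3*x)/9 + ∫(-10*exp(3*x)/9) dx.
Step 3. Evaluate the standard form: now -5*x**2*exp(3*x)/3 + 10*x*exp(3*x)/9 - 10*exp(3*x)/27.
Answer: -5*x**2*exp(3*x)/3 + 10*x*exp(3*x)/9 - 10*exp(3*x)/27.


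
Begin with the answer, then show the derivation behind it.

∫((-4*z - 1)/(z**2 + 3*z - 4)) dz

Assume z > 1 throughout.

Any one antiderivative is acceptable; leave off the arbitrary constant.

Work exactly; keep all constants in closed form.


The answer is -log(z - 1) - 3*log(z + 4).
Step 1. Decompose ∫((-4*z - 1)/(z**2 + 3*z - 4)) dz by partial fractions, (-4*z - 1)/(z**2 + 3*z - 4) = -3/(z + 4) - 1/(z - 1): now ∫(-1/(z - 1)) dz + ∫(-3/(z + 4)) dz.
Step 2. Evaluate the standard form [assuming z > 1]: now -log(z - 1) + ∫(-3/(z + 4)) dz.
Step 3. Evaluate the standard form [assuming z > -4]: now -log(z - 1) - 3*log(z + 4).
Answer: -log(z - 1) - 3*log(z + 4).


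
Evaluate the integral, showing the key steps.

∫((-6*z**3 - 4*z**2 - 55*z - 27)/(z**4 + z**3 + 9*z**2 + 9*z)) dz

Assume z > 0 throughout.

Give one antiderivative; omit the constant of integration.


Step 1. Decompose ∫((-6*z**3 - 4*z**2 - 55*z - 27)/(z**4 + z**3 + 9*z**2 + 9*z)) dz by partial fractions, (-6*z**3 - 4*z**2 - 55*z - 27)/(z**4 + z**3 + 9*z**2 + 9*z) = -1/(z**2 + 9) - 3/(z + 1) - 3/z: now ∫(-3/z) dz + ∫(-3/(z + 1)) dz + ∫(-1/(z**2 + 9)) dz.
Step 2. Evaluate the standard form [assuming z > -1]: now -3*log(z + 1) + ∫(-3/z) dz + ∫(-1/(z**2 + 9)) dz.
Step 3. Evaluate the standard form [assuming z > 0]: now -3*log(z) - 3*log(z + 1) + ∫(-1/(z**2 + 9)) dz.
Step 4. Evaluate the standard form: now -3*log(z) - 3*log(z + 1) - atan(z/3)/3.
Answer: -3*log(z) - 3*log(z + 1) - atan(z/3)/3.


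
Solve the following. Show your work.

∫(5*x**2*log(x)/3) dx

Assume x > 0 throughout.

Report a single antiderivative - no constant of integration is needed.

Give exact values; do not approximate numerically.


Step 1. Integrate ∫(5*x**2*log(x)/3) dx by parts with u = log(x), dv = (5*x**2/3) dx, so v = 5*x**3/9 [assuming x > 0]: now 5*x**3*log(x)/9 + ∫(-5*x**2/9) dx.
Step 2. Evaluate the standard form: now 5*x**3*log(x)/9 - 5*x**3/27.
Answer: 5*x**3*log(x)/9 - 5*x**3/27.


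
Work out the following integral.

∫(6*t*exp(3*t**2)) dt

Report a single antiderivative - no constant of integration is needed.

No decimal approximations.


Answer: exp(3*t**2).


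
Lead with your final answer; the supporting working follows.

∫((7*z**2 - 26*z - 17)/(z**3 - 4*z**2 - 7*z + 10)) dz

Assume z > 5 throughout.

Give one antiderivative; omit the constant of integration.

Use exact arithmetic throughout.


The answer is log(z - 5) + 3*log(z - 1) + 3*log(z + 2).
Step 1. Decompose ∫((7*z**2 - 26*z - 17)/(z**3 - 4*z**2 - 7*z + 10)) dz by partial fractions, (7*z**2 - 26*z - 17)/(z**3 - 4*z**2 - 7*z + 10) = 3/(z + 2) + 3/(z - 1) + 1/(z - 5): now ∫(1/(z - 5)) dz + ∫(3/(z - 1)) dz + ∫(3/(z + 2)) dz.
Step 2. Evaluate the standard form [assuming z > 1]: now 3*log(z - 1) + ∫(1/(z - 5)) dz + ∫(3/(z + 2)) dz.
Step 3. Evaluate the standard form [assuming z > 5]: now log(z - 5) + 3*log(z - 1) + ∫(3/(z + 2)) dz.
Step 4. Evaluate the standard form [assuming z > -2]: now log(z - 5) + 3*log(z - 1) + 3*log(z + 2).
Answer: log(z - 5) + 3*log(z - 1) + 3*log(z + 2).


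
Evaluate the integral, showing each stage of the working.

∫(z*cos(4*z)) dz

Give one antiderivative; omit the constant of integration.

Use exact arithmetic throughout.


Step 1. Integrate ∫(z*cos(4*z)) dz by parts with u = z, dv = (cos(4*z)) dz, so v = sin(4*z)/4: now z*sin(4*z)/4 + ∫(-sin(4*z)/4) dz.
Step 2. Evaluate the standard form: now z*sin(4*z)/4 + cos(4*z)/16.
Answer: z*sin(4*z)/4 + cos(4*z)/16.


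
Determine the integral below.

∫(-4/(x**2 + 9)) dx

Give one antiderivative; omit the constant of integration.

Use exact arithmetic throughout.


Answer: -4*atan(x/3)/3.


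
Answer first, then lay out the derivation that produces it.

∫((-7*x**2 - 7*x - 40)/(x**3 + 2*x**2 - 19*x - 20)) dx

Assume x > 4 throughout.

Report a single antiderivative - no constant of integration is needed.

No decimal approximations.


The answer is -4*log(x - 4) + 2*log(x + 1) - 5*log(x + 5).
Step 1. Decompose ∫((-7*x**2 - 7*x - 40)/(x**3 + 2*x**2 - 19*x - 20)) dx by partial fractions, (-7*x**2 - 7*x - 40)/(x**3 + 2*x**2 - 19*x - 20) = -5/(x + 5) + 2/(x + 1) - 4/(x - 4): now ∫(-4/(x - 4)) dx + ∫(2/(x + 1)) dx + ∫(-5/(x + 5)) dx.
Step 2. Evaluate the standard form [assuming x > 4]: now -4*log(x - 4) + ∫(2/(x + 1)) dx + ∫(-5/(x + 5)) dx.
Step 3. Evaluate the standard form [assuming x > -5]: now -4*log(x - 4) - 5*log(x + 5) + ∫(2/(x + 1)) dx.
Step 4. Evaluate the standard form [assuming x > -1]: now -4*log(x - 4) + 2*log(x + 1) - 5*log(x + 5).
Answer: -4*log(x - 4) + 2*log(x + 1) - 5*log(x + 5).


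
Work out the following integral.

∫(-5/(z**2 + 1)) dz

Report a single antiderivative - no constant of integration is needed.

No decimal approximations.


Answer: -5*atan(z).


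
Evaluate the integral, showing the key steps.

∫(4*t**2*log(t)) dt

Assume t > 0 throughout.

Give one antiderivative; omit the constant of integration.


Step 1. Integrate ∫(4*t**2*log(t)) dt by parts with u = log(t), dv = (4*t**2) dt, so v = 4*t**3/3 [assuming t > 0]: now 4*t**3*log(t)/3 + ∫(-4*t**2/3) dt.
Step 2. Evaluate the standard form: now 4*t**3*log(t)/3 - 4*t**3/9.
Answer: 4*t**3*log(t)/3 - 4*t**3/9.


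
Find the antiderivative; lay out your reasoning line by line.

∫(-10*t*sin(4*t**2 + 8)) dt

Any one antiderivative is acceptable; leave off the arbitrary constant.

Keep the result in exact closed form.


Step 1. Substitute u = t**2 + 2, turning ∫(-10*t*sin(4*t**2 + 8)) dt into ∫(-5*sin(4*u)) du: now ∫(-5*sin(4*u)) du.
Step 2. Evaluate the standard form: now 5*cos(4*u)/4.
Step 3. Substitute back u = t**2 + 2: now 5*cos(4*t**2 + 8)/4.
Answer: 5*cos(4*t**2 + 8)/4.


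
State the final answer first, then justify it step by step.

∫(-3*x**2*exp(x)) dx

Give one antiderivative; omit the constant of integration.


The answer is -3*x**2*exp(x) + 6*x*exp(x) - 6*exp(x).
Step 1. Integrate ∫(-3*x**2*exp(x)) dx by parts with u = x**2, dv = (-3*exp(x)) dx, so v = -3*exp(x): now -3*x**2*exp(x) + ∫(6*x*exp(x)) dx.
Step 2. Integrate ∫(6*x*exp(x)) dx by parts with u = x, dv = (6*exp(x)) dx, so v = 6*exp(x): now -3*x**2*exp(x) + 6*x*exp(x) + ∫(-6*exp(x)) dx.
Step 3. Evaluate the standard form: now -3*x**2*exp(x) + 6*x*exp(x) - 6*exp(x).
Answer: -3*x**2*exp(x) + 6*x*exp(x) - 6*exp(x).
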